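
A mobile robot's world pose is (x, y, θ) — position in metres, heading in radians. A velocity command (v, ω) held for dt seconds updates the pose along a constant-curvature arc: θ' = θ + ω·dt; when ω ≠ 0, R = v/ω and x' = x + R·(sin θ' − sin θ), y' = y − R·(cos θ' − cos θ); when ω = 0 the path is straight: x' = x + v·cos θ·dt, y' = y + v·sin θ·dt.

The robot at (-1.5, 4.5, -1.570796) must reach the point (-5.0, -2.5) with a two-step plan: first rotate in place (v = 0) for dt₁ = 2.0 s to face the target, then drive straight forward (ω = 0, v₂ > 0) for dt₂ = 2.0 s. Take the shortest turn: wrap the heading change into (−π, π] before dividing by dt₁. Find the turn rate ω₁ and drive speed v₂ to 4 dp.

heading to target = atan2(-2.5−4.5, -5−-1.5) = -2.0344
Δθ = wrap(-2.0344 − -1.5708) = -0.4636; ω₁ = Δθ/dt₁ = -0.2318
distance = √((-5−-1.5)² + (-2.5−4.5)²) = 7.8262; v₂ = distance/dt₂ = 3.9131

ω₁ = -0.2318, v₂ = 3.9131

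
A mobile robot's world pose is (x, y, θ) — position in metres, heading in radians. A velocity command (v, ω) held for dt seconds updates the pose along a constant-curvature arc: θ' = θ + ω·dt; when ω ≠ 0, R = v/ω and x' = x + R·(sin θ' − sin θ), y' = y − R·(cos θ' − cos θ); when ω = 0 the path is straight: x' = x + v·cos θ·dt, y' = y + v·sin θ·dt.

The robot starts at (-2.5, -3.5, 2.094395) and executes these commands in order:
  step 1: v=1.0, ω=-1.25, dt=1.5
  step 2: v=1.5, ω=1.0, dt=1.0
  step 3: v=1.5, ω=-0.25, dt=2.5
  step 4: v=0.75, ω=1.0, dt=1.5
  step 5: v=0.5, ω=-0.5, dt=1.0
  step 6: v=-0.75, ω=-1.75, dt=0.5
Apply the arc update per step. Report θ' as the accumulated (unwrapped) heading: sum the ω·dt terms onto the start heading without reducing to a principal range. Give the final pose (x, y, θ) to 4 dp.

(1.3237, 2.6745, 0.7194)

step 1: θ'=0.2194 (R=-0.8000) → pose (-1.9813, -2.3192, 0.2194)
step 2: θ'=1.2194 (R=1.5000) → pose (-0.8994, -1.3715, 1.2194)
step 3: θ'=0.5944 (R=-6.0000) → pose (1.3739, 1.5342, 0.5944)
step 4: θ'=2.0944 (R=0.7500) → pose (1.6034, 2.5306, 2.0944)
step 5: θ'=1.5944 (R=-1.0000) → pose (1.4697, 3.0070, 1.5944)
step 6: θ'=0.7194 (R=0.4286) → pose (1.3237, 2.6745, 0.7194)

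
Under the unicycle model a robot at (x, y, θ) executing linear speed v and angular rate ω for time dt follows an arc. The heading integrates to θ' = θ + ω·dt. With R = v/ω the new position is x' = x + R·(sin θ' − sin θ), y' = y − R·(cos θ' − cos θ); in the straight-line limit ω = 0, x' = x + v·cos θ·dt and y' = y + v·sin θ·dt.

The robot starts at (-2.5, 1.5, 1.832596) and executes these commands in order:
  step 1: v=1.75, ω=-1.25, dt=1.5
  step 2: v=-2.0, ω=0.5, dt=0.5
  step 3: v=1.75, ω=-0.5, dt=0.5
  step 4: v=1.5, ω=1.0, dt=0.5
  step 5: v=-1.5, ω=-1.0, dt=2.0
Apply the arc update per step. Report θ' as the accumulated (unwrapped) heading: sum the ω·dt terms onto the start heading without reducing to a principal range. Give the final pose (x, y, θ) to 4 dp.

(-2.6484, 4.7069, -1.5424)

step 1: θ'=-0.0424 (R=-1.4000) → pose (-1.0884, 3.2611, -0.0424)
step 2: θ'=0.2076 (R=-4.0000) → pose (-2.0824, 3.1788, 0.2076)
step 3: θ'=-0.0424 (R=-3.5000) → pose (-1.2126, 3.2508, -0.0424)
step 4: θ'=0.4576 (R=1.5000) → pose (-0.4863, 3.4038, 0.4576)
step 5: θ'=-1.5424 (R=1.5000) → pose (-2.6484, 4.7069, -1.5424)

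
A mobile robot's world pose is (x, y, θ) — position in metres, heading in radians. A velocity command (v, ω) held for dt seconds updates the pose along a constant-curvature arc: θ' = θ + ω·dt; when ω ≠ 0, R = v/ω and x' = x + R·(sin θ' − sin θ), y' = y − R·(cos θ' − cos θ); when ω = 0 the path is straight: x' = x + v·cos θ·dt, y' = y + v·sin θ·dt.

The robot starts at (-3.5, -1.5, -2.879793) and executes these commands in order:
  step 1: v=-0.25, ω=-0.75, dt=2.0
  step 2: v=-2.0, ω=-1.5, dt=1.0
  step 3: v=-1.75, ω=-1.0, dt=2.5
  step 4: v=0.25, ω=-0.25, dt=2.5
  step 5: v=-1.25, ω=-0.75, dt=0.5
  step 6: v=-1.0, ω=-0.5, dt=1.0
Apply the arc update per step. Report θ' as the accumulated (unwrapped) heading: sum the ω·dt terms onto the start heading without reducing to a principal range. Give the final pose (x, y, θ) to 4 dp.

(-4.9197, -1.3564, -9.8798)

step 1: θ'=-4.3798 (R=0.3333) → pose (-3.0987, -1.7131, -4.3798)
step 2: θ'=-5.8798 (R=1.3333) → pose (-3.8355, -3.3748, -5.8798)
step 3: θ'=-8.3798 (R=1.7500) → pose (-6.0361, -0.8869, -8.3798)
step 4: θ'=-9.0048 (R=-1.0000) → pose (-6.4933, -1.2981, -9.0048)
step 5: θ'=-9.3798 (R=1.6667) → pose (-5.8886, -1.1549, -9.3798)
step 6: θ'=-9.8798 (R=2.0000) → pose (-4.9197, -1.3564, -9.8798)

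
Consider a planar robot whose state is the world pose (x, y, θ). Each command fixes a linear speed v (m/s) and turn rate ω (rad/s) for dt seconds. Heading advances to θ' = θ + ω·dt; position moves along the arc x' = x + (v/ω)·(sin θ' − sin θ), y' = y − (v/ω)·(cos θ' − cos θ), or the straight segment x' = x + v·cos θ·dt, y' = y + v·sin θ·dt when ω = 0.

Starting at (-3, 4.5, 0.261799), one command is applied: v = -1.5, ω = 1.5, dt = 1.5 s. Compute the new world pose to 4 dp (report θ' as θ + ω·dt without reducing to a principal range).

(-3.3302, 2.7259, 2.5118)

θ' = 0.2618 + 1.5·1.5 = 2.5118
R = v/ω = -1.5/1.5 = -1.0000
x' = -3 + -1.0000·(sin 2.5118 − sin 0.2618) = -3.3302
y' = 4.5 − -1.0000·(cos 2.5118 − cos 0.2618) = 2.7259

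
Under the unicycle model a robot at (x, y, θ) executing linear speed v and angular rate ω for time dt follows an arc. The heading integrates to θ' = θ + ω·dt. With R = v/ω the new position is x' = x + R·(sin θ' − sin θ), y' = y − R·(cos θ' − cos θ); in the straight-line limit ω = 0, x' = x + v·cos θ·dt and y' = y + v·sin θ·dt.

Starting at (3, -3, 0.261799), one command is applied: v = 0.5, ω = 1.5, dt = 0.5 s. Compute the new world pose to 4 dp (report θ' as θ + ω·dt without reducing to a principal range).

θ' = 0.2618 + 1.5·0.5 = 1.0118
R = v/ω = 0.5/1.5 = 0.3333
x' = 3 + 0.3333·(sin 1.0118 − sin 0.2618) = 3.1963
y' = -3 − 0.3333·(cos 1.0118 − cos 0.2618) = -2.8548

(3.1963, -2.8548, 1.0118)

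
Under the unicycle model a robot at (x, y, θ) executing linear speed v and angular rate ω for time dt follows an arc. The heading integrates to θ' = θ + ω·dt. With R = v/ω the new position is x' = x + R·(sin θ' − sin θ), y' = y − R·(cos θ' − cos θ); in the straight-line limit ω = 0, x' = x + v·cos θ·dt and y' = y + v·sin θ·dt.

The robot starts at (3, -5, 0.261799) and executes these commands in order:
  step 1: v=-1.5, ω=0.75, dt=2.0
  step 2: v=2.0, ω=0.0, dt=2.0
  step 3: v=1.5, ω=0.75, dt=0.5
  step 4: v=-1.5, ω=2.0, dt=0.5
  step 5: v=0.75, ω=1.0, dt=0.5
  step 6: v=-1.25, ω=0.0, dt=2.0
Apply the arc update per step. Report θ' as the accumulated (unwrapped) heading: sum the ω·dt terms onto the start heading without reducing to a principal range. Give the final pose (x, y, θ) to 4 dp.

step 1: θ'=1.7618 (R=-2.0000) → pose (1.5540, -7.3115, 1.7618)
step 2: θ'=1.7618 (straight) → pose (0.7946, -3.3843, 1.7618)
step 3: θ'=2.1368 (R=2.0000) → pose (0.5191, -2.6914, 2.1368)
step 4: θ'=3.1368 (R=-0.7500) → pose (1.1486, -3.0392, 3.1368)
step 5: θ'=3.6368 (R=0.7500) → pose (0.7885, -3.1293, 3.6368)
step 6: θ'=3.6368 (straight) → pose (2.9882, -1.9413, 3.6368)

(2.9882, -1.9413, 3.6368)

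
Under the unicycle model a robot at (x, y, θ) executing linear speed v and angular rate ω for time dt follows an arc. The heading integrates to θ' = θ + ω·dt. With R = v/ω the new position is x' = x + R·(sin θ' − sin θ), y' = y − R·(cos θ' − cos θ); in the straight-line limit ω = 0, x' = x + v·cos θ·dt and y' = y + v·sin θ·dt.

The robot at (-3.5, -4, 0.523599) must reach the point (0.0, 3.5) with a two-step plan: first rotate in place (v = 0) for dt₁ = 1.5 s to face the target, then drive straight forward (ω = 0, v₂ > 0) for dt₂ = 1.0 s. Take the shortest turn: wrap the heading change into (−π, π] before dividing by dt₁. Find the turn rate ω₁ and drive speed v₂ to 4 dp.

ω₁ = 0.4070, v₂ = 8.2765

heading to target = atan2(3.5−-4, 0−-3.5) = 1.1342
Δθ = wrap(1.1342 − 0.5236) = 0.6106; ω₁ = Δθ/dt₁ = 0.4070
distance = √((0−-3.5)² + (3.5−-4)²) = 8.2765; v₂ = distance/dt₂ = 8.2765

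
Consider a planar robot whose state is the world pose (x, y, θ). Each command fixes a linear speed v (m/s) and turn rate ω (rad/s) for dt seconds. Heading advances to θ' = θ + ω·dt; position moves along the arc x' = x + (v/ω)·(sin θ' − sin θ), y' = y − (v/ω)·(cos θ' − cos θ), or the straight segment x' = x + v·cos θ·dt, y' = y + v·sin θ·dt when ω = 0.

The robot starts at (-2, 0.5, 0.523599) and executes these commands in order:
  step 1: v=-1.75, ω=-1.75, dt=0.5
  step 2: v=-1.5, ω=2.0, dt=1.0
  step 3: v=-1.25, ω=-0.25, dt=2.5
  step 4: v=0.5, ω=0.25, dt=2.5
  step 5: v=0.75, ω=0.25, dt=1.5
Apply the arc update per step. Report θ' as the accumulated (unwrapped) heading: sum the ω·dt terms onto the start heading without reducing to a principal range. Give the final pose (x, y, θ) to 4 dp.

(-4.5723, -1.0501, 2.0236)

step 1: θ'=-0.3514 (R=1.0000) → pose (-2.8442, 0.4271, -0.3514)
step 2: θ'=1.6486 (R=-0.7500) → pose (-3.8501, -0.3353, 1.6486)
step 3: θ'=1.0236 (R=5.0000) → pose (-4.5650, -3.3254, 1.0236)
step 4: θ'=1.6486 (R=2.0000) → pose (-4.2791, -2.1294, 1.6486)
step 5: θ'=2.0236 (R=3.0000) → pose (-4.5723, -1.0501, 2.0236)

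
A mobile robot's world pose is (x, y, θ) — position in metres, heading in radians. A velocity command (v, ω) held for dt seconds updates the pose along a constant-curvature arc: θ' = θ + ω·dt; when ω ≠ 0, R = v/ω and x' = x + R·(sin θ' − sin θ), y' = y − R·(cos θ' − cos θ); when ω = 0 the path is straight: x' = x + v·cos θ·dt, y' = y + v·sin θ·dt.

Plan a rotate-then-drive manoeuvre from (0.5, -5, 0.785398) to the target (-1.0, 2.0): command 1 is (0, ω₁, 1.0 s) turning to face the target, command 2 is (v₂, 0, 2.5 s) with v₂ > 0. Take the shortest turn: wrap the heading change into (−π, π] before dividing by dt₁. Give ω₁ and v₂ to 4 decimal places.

ω₁ = 0.9965, v₂ = 2.8636

heading to target = atan2(2−-5, -1−0.5) = 1.7819
Δθ = wrap(1.7819 − 0.7854) = 0.9965; ω₁ = Δθ/dt₁ = 0.9965
distance = √((-1−0.5)² + (2−-5)²) = 7.1589; v₂ = distance/dt₂ = 2.8636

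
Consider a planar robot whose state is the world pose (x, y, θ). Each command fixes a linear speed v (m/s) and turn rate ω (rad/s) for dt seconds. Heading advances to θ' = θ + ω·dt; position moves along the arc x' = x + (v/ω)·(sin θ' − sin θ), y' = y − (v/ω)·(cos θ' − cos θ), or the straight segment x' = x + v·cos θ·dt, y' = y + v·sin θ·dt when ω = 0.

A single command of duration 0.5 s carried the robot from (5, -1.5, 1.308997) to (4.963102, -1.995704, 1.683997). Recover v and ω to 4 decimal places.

v = -1.0000, ω = 0.7500

Δθ = 1.683997 − 1.308997 = 0.375000
ω = Δθ/dt = 0.375000/0.5 = 0.7500
R = −Δy/(cos θ' − cos θ) = -1.3333
v = R·ω = -1.3333·0.7500 = -1.0000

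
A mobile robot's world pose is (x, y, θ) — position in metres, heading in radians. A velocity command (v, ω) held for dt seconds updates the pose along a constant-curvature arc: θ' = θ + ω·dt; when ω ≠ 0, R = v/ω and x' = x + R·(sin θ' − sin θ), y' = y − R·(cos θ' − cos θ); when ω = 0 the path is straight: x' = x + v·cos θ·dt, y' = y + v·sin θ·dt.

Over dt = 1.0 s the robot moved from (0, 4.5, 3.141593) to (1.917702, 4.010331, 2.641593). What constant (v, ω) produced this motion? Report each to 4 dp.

Δθ = 2.641593 − 3.141593 = -0.500000
ω = Δθ/dt = -0.500000/1.0 = -0.5000
R = Δx/(sin θ' − sin θ) = 4.0000
v = R·ω = 4.0000·-0.5000 = -2.0000

v = -2.0000, ω = -0.5000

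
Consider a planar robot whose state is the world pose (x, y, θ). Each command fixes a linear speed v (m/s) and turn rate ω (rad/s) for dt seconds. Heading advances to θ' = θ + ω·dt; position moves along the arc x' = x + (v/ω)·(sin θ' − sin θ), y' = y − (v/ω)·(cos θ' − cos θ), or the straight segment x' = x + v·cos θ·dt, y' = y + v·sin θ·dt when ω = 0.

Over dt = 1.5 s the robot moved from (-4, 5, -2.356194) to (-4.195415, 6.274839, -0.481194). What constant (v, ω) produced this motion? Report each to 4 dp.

v = -1.0000, ω = 1.2500

Δθ = -0.481194 − -2.356194 = 1.875000
ω = Δθ/dt = 1.875000/1.5 = 1.2500
R = −Δy/(cos θ' − cos θ) = -0.8000
v = R·ω = -0.8000·1.2500 = -1.0000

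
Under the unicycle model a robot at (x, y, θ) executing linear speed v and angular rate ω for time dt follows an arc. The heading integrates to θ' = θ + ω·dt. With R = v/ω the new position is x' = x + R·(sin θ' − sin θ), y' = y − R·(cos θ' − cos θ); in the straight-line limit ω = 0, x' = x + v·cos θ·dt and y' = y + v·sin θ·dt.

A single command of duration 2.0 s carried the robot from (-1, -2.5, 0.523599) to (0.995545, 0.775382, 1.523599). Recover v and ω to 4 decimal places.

v = 2.0000, ω = 0.5000

Δθ = 1.523599 − 0.523599 = 1.000000
ω = Δθ/dt = 1.000000/2.0 = 0.5000
R = −Δy/(cos θ' − cos θ) = 4.0000
v = R·ω = 4.0000·0.5000 = 2.0000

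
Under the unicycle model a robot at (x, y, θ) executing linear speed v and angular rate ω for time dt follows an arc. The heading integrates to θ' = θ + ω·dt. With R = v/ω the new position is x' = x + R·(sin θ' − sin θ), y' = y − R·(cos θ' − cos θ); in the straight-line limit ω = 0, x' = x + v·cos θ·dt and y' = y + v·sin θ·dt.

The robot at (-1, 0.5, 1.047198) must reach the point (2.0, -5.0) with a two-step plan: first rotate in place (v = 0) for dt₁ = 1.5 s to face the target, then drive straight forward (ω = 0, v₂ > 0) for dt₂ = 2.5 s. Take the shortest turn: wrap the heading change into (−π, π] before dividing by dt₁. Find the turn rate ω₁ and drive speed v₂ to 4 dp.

heading to target = atan2(-5−0.5, 2−-1) = -1.0714
Δθ = wrap(-1.0714 − 1.0472) = -2.1186; ω₁ = Δθ/dt₁ = -1.4124
distance = √((2−-1)² + (-5−0.5)²) = 6.2650; v₂ = distance/dt₂ = 2.5060

ω₁ = -1.4124, v₂ = 2.5060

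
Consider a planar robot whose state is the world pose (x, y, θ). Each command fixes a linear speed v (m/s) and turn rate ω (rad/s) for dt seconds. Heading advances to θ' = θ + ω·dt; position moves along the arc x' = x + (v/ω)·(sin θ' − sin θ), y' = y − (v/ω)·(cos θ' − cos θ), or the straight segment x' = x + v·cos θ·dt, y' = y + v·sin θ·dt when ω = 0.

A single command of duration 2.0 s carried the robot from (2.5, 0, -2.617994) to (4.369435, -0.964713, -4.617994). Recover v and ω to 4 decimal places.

v = -1.2500, ω = -1.0000

Δθ = -4.617994 − -2.617994 = -2.000000
ω = Δθ/dt = -2.000000/2.0 = -1.0000
R = Δx/(sin θ' − sin θ) = 1.2500
v = R·ω = 1.2500·-1.0000 = -1.2500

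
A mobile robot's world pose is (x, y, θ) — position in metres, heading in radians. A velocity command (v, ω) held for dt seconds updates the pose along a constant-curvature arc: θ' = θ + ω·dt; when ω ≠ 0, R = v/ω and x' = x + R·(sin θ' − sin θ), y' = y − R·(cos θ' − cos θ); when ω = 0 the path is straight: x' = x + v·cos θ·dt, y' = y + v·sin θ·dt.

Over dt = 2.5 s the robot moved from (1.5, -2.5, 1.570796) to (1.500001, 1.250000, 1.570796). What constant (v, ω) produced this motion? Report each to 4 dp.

v = 1.5000, ω = 0.0000

Δθ = 1.570796 − 1.570796 = 0.000000
ω = Δθ/dt = 0.000000/2.5 = 0.0000
ω = 0 → v = (Δx·cos θ + Δy·sin θ)/dt = 1.5000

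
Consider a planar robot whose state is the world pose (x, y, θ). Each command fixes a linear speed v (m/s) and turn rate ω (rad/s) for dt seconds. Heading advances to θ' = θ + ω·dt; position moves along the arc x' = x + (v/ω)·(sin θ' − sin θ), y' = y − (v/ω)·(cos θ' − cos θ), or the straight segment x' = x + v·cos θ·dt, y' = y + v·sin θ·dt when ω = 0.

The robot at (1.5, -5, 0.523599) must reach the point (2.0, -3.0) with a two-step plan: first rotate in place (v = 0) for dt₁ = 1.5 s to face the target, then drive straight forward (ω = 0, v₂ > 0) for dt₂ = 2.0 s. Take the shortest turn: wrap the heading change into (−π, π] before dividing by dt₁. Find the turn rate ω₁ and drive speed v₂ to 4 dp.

heading to target = atan2(-3−-5, 2−1.5) = 1.3258
Δθ = wrap(1.3258 − 0.5236) = 0.8022; ω₁ = Δθ/dt₁ = 0.5348
distance = √((2−1.5)² + (-3−-5)²) = 2.0616; v₂ = distance/dt₂ = 1.0308

ω₁ = 0.5348, v₂ = 1.0308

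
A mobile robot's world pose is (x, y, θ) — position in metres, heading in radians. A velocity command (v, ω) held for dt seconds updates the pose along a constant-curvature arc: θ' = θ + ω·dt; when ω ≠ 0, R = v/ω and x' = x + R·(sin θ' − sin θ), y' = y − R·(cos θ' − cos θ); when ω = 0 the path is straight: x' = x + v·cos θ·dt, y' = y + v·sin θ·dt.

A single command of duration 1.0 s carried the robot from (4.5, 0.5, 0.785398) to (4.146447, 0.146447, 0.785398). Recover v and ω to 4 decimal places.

v = -0.5000, ω = 0.0000

Δθ = 0.785398 − 0.785398 = 0.000000
ω = Δθ/dt = 0.000000/1.0 = 0.0000
ω = 0 → v = (Δx·cos θ + Δy·sin θ)/dt = -0.5000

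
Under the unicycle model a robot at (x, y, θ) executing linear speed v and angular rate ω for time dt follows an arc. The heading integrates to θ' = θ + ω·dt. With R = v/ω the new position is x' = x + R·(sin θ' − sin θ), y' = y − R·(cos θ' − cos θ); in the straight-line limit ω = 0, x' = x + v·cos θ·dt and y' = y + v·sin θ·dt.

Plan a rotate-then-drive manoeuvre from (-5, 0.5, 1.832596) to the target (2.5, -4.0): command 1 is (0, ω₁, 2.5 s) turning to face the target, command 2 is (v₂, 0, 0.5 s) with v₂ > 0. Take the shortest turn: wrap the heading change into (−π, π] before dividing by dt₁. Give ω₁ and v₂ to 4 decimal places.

heading to target = atan2(-4−0.5, 2.5−-5) = -0.5404
Δθ = wrap(-0.5404 − 1.8326) = -2.3730; ω₁ = Δθ/dt₁ = -0.9492
distance = √((2.5−-5)² + (-4−0.5)²) = 8.7464; v₂ = distance/dt₂ = 17.4929

ω₁ = -0.9492, v₂ = 17.4929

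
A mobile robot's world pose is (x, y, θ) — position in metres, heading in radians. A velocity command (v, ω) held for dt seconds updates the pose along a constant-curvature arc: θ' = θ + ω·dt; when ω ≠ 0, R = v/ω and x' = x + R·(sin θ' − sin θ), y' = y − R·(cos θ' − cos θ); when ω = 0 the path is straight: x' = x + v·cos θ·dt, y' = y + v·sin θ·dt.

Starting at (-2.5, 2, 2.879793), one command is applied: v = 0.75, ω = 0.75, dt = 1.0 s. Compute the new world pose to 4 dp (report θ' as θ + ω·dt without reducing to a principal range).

(-3.2279, 1.9173, 3.6298)

θ' = 2.8798 + 0.75·1.0 = 3.6298
R = v/ω = 0.75/0.75 = 1.0000
x' = -2.5 + 1.0000·(sin 3.6298 − sin 2.8798) = -3.2279
y' = 2 − 1.0000·(cos 3.6298 − cos 2.8798) = 1.9173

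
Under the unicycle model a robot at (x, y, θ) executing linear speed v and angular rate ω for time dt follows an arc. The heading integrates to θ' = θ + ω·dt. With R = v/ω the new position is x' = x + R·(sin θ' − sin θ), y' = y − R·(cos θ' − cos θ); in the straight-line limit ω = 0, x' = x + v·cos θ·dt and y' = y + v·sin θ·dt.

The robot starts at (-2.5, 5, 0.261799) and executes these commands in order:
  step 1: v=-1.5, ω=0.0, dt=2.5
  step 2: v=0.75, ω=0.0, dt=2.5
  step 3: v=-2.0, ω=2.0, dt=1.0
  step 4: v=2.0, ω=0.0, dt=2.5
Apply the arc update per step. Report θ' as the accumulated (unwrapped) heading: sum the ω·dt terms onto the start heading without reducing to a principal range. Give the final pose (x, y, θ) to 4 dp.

step 1: θ'=0.2618 (straight) → pose (-6.1222, 4.0294, 0.2618)
step 2: θ'=0.2618 (straight) → pose (-4.3111, 4.5147, 0.2618)
step 3: θ'=2.2618 (R=-1.0000) → pose (-4.8229, 2.9115, 2.2618)
step 4: θ'=2.2618 (straight) → pose (-8.0095, 6.7645, 2.2618)

(-8.0095, 6.7645, 2.2618)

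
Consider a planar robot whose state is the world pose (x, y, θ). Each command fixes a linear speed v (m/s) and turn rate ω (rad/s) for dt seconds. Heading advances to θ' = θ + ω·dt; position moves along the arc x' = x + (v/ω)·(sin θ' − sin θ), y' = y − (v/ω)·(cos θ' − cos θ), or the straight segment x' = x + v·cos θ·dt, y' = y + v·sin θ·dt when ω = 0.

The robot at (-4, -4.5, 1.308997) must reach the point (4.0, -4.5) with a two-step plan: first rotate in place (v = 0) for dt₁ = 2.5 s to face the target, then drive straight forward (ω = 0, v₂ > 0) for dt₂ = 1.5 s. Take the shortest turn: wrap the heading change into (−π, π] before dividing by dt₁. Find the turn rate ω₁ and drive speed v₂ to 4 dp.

ω₁ = -0.5236, v₂ = 5.3333

heading to target = atan2(-4.5−-4.5, 4−-4) = 0.0000
Δθ = wrap(0.0000 − 1.3090) = -1.3090; ω₁ = Δθ/dt₁ = -0.5236
distance = √((4−-4)² + (-4.5−-4.5)²) = 8.0000; v₂ = distance/dt₂ = 5.3333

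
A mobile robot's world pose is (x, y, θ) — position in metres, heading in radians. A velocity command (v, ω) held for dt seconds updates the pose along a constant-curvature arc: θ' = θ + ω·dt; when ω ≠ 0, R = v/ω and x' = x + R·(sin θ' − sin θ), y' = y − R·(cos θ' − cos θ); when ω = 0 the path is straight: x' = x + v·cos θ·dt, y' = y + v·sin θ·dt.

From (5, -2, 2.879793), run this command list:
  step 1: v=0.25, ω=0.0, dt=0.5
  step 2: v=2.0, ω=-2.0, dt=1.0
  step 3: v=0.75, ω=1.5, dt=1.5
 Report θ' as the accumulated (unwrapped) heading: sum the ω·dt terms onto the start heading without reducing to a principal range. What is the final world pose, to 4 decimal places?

step 1: θ'=2.8798 (straight) → pose (4.8793, -1.9676, 2.8798)
step 2: θ'=0.8798 (R=-1.0000) → pose (4.3675, -0.3644, 0.8798)
step 3: θ'=3.1298 (R=0.5000) → pose (3.9881, 0.4542, 3.1298)

(3.9881, 0.4542, 3.1298)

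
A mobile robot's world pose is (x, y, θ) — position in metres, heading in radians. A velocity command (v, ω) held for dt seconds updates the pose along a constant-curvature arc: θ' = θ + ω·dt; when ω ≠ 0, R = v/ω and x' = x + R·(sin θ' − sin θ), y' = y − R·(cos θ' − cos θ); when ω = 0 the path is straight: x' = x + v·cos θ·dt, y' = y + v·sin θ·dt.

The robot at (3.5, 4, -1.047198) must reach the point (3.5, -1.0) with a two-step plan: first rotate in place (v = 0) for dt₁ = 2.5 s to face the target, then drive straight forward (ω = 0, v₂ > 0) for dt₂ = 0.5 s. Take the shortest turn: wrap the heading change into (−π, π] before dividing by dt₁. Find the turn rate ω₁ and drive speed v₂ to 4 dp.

ω₁ = -0.2094, v₂ = 10.0000

heading to target = atan2(-1−4, 3.5−3.5) = -1.5708
Δθ = wrap(-1.5708 − -1.0472) = -0.5236; ω₁ = Δθ/dt₁ = -0.2094
distance = √((3.5−3.5)² + (-1−4)²) = 5.0000; v₂ = distance/dt₂ = 10.0000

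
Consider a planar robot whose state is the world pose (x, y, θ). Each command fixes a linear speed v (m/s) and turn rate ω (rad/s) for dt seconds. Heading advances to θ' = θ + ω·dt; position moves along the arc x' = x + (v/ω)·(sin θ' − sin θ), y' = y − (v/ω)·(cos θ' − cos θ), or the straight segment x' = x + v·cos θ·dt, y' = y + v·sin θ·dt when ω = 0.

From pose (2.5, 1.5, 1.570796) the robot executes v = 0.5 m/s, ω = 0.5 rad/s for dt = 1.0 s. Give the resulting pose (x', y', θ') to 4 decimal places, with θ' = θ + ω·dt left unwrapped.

(2.3776, 1.9794, 2.0708)

θ' = 1.5708 + 0.5·1.0 = 2.0708
R = v/ω = 0.5/0.5 = 1.0000
x' = 2.5 + 1.0000·(sin 2.0708 − sin 1.5708) = 2.3776
y' = 1.5 − 1.0000·(cos 2.0708 − cos 1.5708) = 1.9794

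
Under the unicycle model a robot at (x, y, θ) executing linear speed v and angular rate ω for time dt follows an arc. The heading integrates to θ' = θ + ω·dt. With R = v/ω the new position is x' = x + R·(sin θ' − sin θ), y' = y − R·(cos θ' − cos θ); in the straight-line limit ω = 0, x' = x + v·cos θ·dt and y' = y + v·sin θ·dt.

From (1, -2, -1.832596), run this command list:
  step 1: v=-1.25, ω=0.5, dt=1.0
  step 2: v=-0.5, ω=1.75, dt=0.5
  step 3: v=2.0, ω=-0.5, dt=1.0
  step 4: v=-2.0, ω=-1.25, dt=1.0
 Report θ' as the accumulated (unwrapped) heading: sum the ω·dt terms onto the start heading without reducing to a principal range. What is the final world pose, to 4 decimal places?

(2.3893, 0.0115, -2.2076)

step 1: θ'=-1.3326 (R=-2.5000) → pose (1.0146, -0.7631, -1.3326)
step 2: θ'=-0.4576 (R=-0.2857) → pose (0.8632, -0.5742, -0.4576)
step 3: θ'=-0.9576 (R=-4.0000) → pose (2.3672, -1.8607, -0.9576)
step 4: θ'=-2.2076 (R=1.6000) → pose (2.3893, 0.0115, -2.2076)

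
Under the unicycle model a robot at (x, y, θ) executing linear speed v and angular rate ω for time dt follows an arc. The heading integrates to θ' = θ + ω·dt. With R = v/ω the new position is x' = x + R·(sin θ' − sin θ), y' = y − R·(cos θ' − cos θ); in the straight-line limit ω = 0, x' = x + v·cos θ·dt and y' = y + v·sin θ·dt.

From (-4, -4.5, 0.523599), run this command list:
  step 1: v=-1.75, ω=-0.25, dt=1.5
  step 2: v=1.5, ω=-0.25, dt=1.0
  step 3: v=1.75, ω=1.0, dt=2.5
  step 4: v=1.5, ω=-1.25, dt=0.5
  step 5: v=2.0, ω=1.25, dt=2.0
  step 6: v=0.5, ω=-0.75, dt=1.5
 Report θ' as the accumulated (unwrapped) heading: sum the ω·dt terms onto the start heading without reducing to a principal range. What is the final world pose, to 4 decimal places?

(-7.5850, -1.6795, 3.1486)

step 1: θ'=0.1486 (R=7.0000) → pose (-6.4636, -5.3607, 0.1486)
step 2: θ'=-0.1014 (R=-6.0000) → pose (-4.9680, -5.3254, -0.1014)
step 3: θ'=2.3986 (R=1.7500) → pose (-3.6069, -2.2956, 2.3986)
step 4: θ'=1.7736 (R=-1.2000) → pose (-3.9705, -1.6535, 1.7736)
step 5: θ'=4.2736 (R=1.6000) → pose (-6.9862, -1.2961, 4.2736)
step 6: θ'=3.1486 (R=-0.6667) → pose (-7.5850, -1.6795, 3.1486)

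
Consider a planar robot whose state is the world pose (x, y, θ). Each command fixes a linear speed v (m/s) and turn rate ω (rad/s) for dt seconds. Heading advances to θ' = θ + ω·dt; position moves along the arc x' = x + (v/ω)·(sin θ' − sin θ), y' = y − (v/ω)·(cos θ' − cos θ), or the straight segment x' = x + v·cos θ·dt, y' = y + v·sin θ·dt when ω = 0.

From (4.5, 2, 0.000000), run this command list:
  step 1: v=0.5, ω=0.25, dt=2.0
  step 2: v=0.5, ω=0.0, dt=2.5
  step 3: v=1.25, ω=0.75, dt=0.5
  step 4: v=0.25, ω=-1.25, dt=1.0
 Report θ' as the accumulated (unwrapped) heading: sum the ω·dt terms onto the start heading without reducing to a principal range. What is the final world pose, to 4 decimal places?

(7.2628, 3.2963, -0.3750)

step 1: θ'=0.5000 (R=2.0000) → pose (5.4589, 2.2448, 0.5000)
step 2: θ'=0.5000 (straight) → pose (6.5558, 2.8441, 0.5000)
step 3: θ'=0.8750 (R=1.6667) → pose (7.0360, 3.2384, 0.8750)
step 4: θ'=-0.3750 (R=-0.2000) → pose (7.2628, 3.2963, -0.3750)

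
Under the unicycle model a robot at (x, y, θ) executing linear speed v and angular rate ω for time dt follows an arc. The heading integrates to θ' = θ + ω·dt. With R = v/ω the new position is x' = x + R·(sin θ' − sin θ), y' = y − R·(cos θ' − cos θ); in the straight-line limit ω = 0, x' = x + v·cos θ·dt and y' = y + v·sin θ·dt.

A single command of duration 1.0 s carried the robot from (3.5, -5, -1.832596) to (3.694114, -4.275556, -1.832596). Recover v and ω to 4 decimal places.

Δθ = -1.832596 − -1.832596 = 0.000000
ω = Δθ/dt = 0.000000/1.0 = 0.0000
ω = 0 → v = (Δx·cos θ + Δy·sin θ)/dt = -0.7500

v = -0.7500, ω = 0.0000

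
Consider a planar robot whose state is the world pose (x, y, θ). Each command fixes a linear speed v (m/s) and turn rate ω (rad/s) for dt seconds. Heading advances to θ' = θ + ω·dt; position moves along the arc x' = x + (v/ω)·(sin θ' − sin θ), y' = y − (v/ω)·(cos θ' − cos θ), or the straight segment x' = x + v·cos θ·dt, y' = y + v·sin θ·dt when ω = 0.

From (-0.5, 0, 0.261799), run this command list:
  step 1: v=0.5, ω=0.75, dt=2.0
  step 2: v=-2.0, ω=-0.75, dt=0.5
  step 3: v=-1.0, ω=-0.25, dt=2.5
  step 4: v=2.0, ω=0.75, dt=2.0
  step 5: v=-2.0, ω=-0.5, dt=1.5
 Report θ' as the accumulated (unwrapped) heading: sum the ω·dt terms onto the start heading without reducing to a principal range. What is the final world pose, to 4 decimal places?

(-0.0611, -1.5422, 1.5118)

step 1: θ'=1.7618 (R=0.6667) → pose (-0.0180, 0.7705, 1.7618)
step 2: θ'=1.3868 (R=2.6667) → pose (-0.0145, -0.2236, 1.3868)
step 3: θ'=0.7618 (R=4.0000) → pose (-1.1861, -2.3862, 0.7618)
step 4: θ'=2.2618 (R=2.6667) → pose (-0.9717, 1.2429, 2.2618)
step 5: θ'=1.5118 (R=4.0000) → pose (-0.0611, -1.5422, 1.5118)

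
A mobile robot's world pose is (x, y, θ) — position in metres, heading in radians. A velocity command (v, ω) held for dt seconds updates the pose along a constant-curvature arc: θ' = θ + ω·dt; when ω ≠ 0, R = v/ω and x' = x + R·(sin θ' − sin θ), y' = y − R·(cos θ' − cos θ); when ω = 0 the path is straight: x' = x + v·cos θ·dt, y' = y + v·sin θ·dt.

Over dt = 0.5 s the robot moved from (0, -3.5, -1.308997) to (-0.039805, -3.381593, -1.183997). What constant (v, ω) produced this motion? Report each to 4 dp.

v = -0.2500, ω = 0.2500

Δθ = -1.183997 − -1.308997 = 0.125000
ω = Δθ/dt = 0.125000/0.5 = 0.2500
R = −Δy/(cos θ' − cos θ) = -1.0000
v = R·ω = -1.0000·0.2500 = -0.2500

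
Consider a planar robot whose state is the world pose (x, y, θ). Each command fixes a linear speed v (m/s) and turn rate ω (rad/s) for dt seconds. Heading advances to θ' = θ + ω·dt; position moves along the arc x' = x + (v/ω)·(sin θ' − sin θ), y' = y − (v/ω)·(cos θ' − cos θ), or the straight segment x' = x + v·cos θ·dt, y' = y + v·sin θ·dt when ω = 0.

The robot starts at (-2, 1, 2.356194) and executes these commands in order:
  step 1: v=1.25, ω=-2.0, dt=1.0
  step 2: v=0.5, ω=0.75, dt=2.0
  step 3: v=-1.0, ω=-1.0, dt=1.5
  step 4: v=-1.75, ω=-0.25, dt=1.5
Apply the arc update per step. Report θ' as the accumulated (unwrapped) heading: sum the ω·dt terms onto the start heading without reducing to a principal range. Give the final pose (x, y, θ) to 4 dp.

step 1: θ'=0.3562 (R=-0.6250) → pose (-1.7760, 2.0277, 0.3562)
step 2: θ'=1.8562 (R=0.6667) → pose (-1.3688, 2.8402, 1.8562)
step 3: θ'=0.3562 (R=1.0000) → pose (-1.9796, 1.6215, 0.3562)
step 4: θ'=-0.0188 (R=7.0000) → pose (-4.5522, 1.1833, -0.0188)

(-4.5522, 1.1833, -0.0188)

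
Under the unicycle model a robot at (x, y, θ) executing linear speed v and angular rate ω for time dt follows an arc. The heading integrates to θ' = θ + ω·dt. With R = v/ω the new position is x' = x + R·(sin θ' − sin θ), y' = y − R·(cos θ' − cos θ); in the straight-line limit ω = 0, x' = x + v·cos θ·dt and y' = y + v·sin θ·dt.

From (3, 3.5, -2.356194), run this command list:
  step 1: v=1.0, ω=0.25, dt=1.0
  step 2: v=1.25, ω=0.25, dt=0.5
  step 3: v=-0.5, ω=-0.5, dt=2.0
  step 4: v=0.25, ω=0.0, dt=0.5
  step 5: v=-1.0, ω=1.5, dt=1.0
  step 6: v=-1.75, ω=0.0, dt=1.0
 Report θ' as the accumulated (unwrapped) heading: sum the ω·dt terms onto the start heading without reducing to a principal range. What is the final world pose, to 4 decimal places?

(3.1385, 5.1852, -1.4812)

step 1: θ'=-2.1062 (R=4.0000) → pose (2.3882, 2.7123, -2.1062)
step 2: θ'=-1.9812 (R=5.0000) → pose (2.1037, 2.1563, -1.9812)
step 3: θ'=-2.9812 (R=1.0000) → pose (2.8609, 2.7445, -2.9812)
step 4: θ'=-2.9812 (straight) → pose (2.7375, 2.7245, -2.9812)
step 5: θ'=-1.4812 (R=-0.6667) → pose (3.2951, 3.4423, -1.4812)
step 6: θ'=-1.4812 (straight) → pose (3.1385, 5.1852, -1.4812)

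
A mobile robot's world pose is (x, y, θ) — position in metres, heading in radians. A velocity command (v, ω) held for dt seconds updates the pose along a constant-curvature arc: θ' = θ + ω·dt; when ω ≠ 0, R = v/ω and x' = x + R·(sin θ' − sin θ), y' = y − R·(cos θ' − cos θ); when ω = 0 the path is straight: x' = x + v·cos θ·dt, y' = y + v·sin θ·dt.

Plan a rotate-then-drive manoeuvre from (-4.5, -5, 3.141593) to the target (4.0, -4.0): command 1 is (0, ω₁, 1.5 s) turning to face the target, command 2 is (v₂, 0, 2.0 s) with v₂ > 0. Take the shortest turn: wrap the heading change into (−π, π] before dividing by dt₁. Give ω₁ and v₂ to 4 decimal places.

ω₁ = -2.0163, v₂ = 4.2793

heading to target = atan2(-4−-5, 4−-4.5) = 0.1171
Δθ = wrap(0.1171 − 3.1416) = -3.0245; ω₁ = Δθ/dt₁ = -2.0163
distance = √((4−-4.5)² + (-4−-5)²) = 8.5586; v₂ = distance/dt₂ = 4.2793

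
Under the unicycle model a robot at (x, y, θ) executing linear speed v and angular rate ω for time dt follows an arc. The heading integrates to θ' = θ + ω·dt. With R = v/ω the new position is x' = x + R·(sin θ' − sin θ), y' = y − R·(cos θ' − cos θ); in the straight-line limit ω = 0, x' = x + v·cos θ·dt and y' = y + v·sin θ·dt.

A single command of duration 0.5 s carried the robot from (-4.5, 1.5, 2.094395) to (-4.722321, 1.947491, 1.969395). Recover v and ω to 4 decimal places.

Δθ = 1.969395 − 2.094395 = -0.125000
ω = Δθ/dt = -0.125000/0.5 = -0.2500
R = −Δy/(cos θ' − cos θ) = -4.0000
v = R·ω = -4.0000·-0.2500 = 1.0000

v = 1.0000, ω = -0.2500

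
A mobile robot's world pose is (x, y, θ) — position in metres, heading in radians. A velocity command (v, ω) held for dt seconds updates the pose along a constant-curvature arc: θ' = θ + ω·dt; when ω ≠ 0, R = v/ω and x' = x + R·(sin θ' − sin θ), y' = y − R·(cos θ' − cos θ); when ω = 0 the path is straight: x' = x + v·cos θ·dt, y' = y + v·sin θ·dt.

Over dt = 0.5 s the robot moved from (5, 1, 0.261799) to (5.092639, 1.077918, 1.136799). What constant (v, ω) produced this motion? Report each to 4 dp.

Δθ = 1.136799 − 0.261799 = 0.875000
ω = Δθ/dt = 0.875000/0.5 = 1.7500
R = Δx/(sin θ' − sin θ) = 0.1429
v = R·ω = 0.1429·1.7500 = 0.2500

v = 0.2500, ω = 1.7500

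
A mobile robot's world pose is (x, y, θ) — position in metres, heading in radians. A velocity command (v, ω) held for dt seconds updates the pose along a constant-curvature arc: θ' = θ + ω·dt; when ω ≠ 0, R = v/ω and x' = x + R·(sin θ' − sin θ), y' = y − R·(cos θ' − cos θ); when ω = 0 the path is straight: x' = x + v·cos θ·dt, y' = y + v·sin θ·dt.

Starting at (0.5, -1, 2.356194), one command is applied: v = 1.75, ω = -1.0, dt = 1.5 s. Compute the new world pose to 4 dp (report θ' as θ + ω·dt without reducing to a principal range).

(0.4156, 1.3842, 0.8562)

θ' = 2.3562 + -1.0·1.5 = 0.8562
R = v/ω = 1.75/-1.0 = -1.7500
x' = 0.5 + -1.7500·(sin 0.8562 − sin 2.3562) = 0.4156
y' = -1 − -1.7500·(cos 0.8562 − cos 2.3562) = 1.3842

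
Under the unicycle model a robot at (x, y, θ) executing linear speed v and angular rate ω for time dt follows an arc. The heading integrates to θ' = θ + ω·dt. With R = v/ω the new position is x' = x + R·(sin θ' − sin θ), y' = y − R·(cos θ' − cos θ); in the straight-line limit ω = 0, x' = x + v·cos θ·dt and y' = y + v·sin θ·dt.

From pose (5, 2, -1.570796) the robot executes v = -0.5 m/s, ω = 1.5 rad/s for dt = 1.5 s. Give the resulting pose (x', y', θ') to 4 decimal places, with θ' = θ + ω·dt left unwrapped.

(4.4573, 2.2594, 0.6792)

θ' = -1.5708 + 1.5·1.5 = 0.6792
R = v/ω = -0.5/1.5 = -0.3333
x' = 5 + -0.3333·(sin 0.6792 − sin -1.5708) = 4.4573
y' = 2 − -0.3333·(cos 0.6792 − cos -1.5708) = 2.2594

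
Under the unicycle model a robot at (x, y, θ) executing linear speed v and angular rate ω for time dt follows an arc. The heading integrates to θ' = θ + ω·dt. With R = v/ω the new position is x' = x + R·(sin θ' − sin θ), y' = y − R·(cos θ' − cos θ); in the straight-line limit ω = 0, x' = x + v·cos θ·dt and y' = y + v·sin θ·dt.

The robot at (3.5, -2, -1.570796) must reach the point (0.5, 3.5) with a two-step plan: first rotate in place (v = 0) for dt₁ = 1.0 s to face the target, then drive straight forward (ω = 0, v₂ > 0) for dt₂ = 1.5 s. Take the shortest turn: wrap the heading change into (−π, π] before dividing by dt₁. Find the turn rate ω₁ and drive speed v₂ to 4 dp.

ω₁ = -2.6422, v₂ = 4.1767

heading to target = atan2(3.5−-2, 0.5−3.5) = 2.0701
Δθ = wrap(2.0701 − -1.5708) = -2.6422; ω₁ = Δθ/dt₁ = -2.6422
distance = √((0.5−3.5)² + (3.5−-2)²) = 6.2650; v₂ = distance/dt₂ = 4.1767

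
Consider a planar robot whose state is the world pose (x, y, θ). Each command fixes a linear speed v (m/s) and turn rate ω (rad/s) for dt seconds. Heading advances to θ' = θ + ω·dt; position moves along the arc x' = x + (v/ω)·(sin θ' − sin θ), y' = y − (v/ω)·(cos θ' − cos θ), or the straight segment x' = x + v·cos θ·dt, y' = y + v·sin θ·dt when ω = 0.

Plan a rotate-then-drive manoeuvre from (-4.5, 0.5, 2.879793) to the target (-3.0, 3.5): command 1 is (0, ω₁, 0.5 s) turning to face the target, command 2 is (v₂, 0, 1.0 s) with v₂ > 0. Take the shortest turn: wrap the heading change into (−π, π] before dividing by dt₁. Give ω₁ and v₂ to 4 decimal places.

heading to target = atan2(3.5−0.5, -3−-4.5) = 1.1071
Δθ = wrap(1.1071 − 2.8798) = -1.7726; ω₁ = Δθ/dt₁ = -3.5453
distance = √((-3−-4.5)² + (3.5−0.5)²) = 3.3541; v₂ = distance/dt₂ = 3.3541

ω₁ = -3.5453, v₂ = 3.3541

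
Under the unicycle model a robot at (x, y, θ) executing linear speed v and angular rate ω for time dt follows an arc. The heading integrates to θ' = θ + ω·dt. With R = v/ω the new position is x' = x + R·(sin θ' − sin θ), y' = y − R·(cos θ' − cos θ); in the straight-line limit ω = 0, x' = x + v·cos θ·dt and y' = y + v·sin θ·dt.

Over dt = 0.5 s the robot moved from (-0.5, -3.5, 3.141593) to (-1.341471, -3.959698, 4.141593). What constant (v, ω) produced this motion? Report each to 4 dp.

Δθ = 4.141593 − 3.141593 = 1.000000
ω = Δθ/dt = 1.000000/0.5 = 2.0000
R = Δx/(sin θ' − sin θ) = 1.0000
v = R·ω = 1.0000·2.0000 = 2.0000

v = 2.0000, ω = 2.0000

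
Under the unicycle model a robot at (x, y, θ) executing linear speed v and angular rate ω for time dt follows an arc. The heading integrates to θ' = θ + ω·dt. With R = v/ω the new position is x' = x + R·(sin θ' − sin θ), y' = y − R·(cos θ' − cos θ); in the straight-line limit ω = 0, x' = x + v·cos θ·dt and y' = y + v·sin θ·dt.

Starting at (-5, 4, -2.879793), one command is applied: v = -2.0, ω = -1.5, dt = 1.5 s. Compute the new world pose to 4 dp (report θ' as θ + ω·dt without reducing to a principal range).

θ' = -2.8798 + -1.5·1.5 = -5.1298
R = v/ω = -2.0/-1.5 = 1.3333
x' = -5 + 1.3333·(sin -5.1298 − sin -2.8798) = -3.4360
y' = 4 − 1.3333·(cos -5.1298 − cos -2.8798) = 2.1716

(-3.4360, 2.1716, -5.1298)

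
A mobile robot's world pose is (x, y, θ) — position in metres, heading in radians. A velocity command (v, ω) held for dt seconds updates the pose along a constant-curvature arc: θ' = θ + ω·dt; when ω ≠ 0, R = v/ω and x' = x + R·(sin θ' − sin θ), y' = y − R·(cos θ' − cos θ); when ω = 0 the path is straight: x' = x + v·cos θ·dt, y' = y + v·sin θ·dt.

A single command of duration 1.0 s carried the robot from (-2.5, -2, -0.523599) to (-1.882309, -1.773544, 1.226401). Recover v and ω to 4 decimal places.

v = 0.7500, ω = 1.7500

Δθ = 1.226401 − -0.523599 = 1.750000
ω = Δθ/dt = 1.750000/1.0 = 1.7500
R = Δx/(sin θ' − sin θ) = 0.4286
v = R·ω = 0.4286·1.7500 = 0.7500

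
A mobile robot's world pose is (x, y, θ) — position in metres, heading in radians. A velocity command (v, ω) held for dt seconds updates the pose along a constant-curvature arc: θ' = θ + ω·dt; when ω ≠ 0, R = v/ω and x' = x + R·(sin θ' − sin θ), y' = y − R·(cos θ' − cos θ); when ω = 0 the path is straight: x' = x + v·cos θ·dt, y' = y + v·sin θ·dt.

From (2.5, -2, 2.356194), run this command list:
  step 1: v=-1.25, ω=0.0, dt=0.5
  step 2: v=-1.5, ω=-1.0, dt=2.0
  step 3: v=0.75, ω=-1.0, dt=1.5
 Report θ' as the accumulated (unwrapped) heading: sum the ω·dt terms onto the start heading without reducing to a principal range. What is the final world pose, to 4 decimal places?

step 1: θ'=2.3562 (straight) → pose (2.9419, -2.4419, 2.3562)
step 2: θ'=0.3562 (R=1.5000) → pose (2.4043, -4.9084, 0.3562)
step 3: θ'=-1.1438 (R=-0.7500) → pose (3.3485, -5.3008, -1.1438)

(3.3485, -5.3008, -1.1438)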